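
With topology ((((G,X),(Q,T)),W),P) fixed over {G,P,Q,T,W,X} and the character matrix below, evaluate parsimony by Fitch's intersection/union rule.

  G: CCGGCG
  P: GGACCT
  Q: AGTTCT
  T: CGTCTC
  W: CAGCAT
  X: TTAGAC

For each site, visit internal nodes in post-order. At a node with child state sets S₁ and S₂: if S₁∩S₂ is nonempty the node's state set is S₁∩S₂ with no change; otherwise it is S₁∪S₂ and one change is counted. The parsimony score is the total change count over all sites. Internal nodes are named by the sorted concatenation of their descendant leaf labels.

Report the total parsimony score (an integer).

17

[col 0] GX: children G:{C}, X:{T} ∪→ {C,T}; cost 1
[col 0] QT: children Q:{A}, T:{C} ∪→ {A,C}; cost 1
[col 0] GQTX: children GX:{C,T}, QT:{A,C} ∩→ {C}; cost 0
[col 0] GQTWX: children GQTX:{C}, W:{C} ∩→ {C}; cost 0
[col 0] GPQTWX: children GQTWX:{C}, P:{G} ∪→ {C,G}; cost 1
[col 1] GX: children G:{C}, X:{T} ∪→ {C,T}; cost 1
[col 1] QT: children Q:{G}, T:{G} ∩→ {G}; cost 0
[col 1] GQTX: children GX:{C,T}, QT:{G} ∪→ {C,G,T}; cost 1
[col 1] GQTWX: children GQTX:{C,G,T}, W:{A} ∪→ {A,C,G,T}; cost 1
[col 1] GPQTWX: children GQTWX:{A,C,G,T}, P:{G} ∩→ {G}; cost 0
[col 2] GX: children G:{G}, X:{A} ∪→ {A,G}; cost 1
[col 2] QT: children Q:{T}, T:{T} ∩→ {T}; cost 0
[col 2] GQTX: children GX:{A,G}, QT:{T} ∪→ {A,G,T}; cost 1
[col 2] GQTWX: children GQTX:{A,G,T}, W:{G} ∩→ {G}; cost 0
[col 2] GPQTWX: children GQTWX:{G}, P:{A} ∪→ {A,G}; cost 1
[col 3] GX: children G:{G}, X:{G} ∩→ {G}; cost 0
[col 3] QT: children Q:{T}, T:{C} ∪→ {C,T}; cost 1
[col 3] GQTX: children GX:{G}, QT:{C,T} ∪→ {C,G,T}; cost 1
[col 3] GQTWX: children GQTX:{C,G,T}, W:{C} ∩→ {C}; cost 0
[col 3] GPQTWX: children GQTWX:{C}, P:{C} ∩→ {C}; cost 0
[col 4] GX: children G:{C}, X:{A} ∪→ {A,C}; cost 1
[col 4] QT: children Q:{C}, T:{T} ∪→ {C,T}; cost 1
[col 4] GQTX: children GX:{A,C}, QT:{C,T} ∩→ {C}; cost 0
[col 4] GQTWX: children GQTX:{C}, W:{A} ∪→ {A,C}; cost 1
[col 4] GPQTWX: children GQTWX:{A,C}, P:{C} ∩→ {C}; cost 0
[col 5] GX: children G:{G}, X:{C} ∪→ {C,G}; cost 1
[col 5] QT: children Q:{T}, T:{C} ∪→ {C,T}; cost 1
[col 5] GQTX: children GX:{C,G}, QT:{C,T} ∩→ {C}; cost 0
[col 5] GQTWX: children GQTX:{C}, W:{T} ∪→ {C,T}; cost 1
[col 5] GPQTWX: children GQTWX:{C,T}, P:{T} ∩→ {T}; cost 0
per-site changes: [3, 3, 3, 2, 3, 3]; total = 17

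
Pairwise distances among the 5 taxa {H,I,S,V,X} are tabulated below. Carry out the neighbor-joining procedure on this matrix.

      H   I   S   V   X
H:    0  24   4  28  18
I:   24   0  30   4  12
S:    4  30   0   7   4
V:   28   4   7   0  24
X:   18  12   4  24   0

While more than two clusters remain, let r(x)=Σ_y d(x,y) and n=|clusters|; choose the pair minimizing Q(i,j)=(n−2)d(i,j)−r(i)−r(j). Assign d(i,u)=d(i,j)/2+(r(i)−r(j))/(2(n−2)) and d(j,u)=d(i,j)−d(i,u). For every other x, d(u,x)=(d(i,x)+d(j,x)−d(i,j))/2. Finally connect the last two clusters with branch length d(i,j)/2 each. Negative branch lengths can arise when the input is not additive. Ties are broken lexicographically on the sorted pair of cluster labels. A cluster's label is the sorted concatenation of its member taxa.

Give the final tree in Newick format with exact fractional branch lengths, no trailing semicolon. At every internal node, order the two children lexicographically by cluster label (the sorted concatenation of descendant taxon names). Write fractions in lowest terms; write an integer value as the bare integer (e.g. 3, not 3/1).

(((H:59/8,S:-27/8):45/8,(I:19/6,V:5/6):101/8):27/16,X:27/16)

step 1: merge (I,V) at d=4, Q=-121; branch lengths I→19/6, V→5/6; new cluster IV
  updated: d(H,IV)=24, d(IV,S)=33/2, d(IV,X)=16
step 2: merge (H,S) at d=4, Q=-125/2; branch lengths H→59/8, S→-27/8; new cluster HS
  updated: d(HS,IV)=73/4, d(HS,X)=9
step 3: merge (HS,IV) at d=73/4, Q=-173/4; branch lengths HS→45/8, IV→101/8; new cluster HISV
  updated: d(HISV,X)=27/8
step 4: merge (HISV,X) at d=27/8; branch lengths HISV→27/16, X→27/16; new cluster HISVX
final tree: (((H:59/8,S:-27/8):45/8,(I:19/6,V:5/6):101/8):27/16,X:27/16)
total length: 237/8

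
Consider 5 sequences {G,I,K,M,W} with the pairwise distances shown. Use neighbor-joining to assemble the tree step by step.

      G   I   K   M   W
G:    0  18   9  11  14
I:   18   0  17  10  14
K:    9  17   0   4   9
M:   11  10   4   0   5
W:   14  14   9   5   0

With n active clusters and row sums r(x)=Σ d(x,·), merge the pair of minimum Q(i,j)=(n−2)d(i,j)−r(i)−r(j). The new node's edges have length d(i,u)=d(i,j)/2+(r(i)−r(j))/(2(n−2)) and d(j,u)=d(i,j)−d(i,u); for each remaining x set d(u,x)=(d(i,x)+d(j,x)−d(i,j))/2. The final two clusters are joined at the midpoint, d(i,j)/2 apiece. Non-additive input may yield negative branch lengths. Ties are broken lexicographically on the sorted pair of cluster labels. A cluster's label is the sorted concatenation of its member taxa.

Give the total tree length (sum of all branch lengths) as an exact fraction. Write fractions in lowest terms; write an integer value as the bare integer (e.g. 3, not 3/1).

105/4

step 1: merge (G,K) at d=9, Q=-64; branch lengths G→20/3, K→7/3; new cluster GK
  updated: d(GK,I)=13, d(GK,M)=3, d(GK,W)=7
step 2: merge (GK,M) at d=3, Q=-35; branch lengths GK→11/4, M→1/4; new cluster GKM
  updated: d(GKM,I)=10, d(GKM,W)=9/2
step 3: merge (GKM,I) at d=10, Q=-57/2; branch lengths GKM→1/4, I→39/4; new cluster GIKM
  updated: d(GIKM,W)=17/4
step 4: merge (GIKM,W) at d=17/4; branch lengths GIKM→17/8, W→17/8; new cluster GIKMW
final tree: ((((G:20/3,K:7/3):11/4,M:1/4):1/4,I:39/4):17/8,W:17/8)
total length: 105/4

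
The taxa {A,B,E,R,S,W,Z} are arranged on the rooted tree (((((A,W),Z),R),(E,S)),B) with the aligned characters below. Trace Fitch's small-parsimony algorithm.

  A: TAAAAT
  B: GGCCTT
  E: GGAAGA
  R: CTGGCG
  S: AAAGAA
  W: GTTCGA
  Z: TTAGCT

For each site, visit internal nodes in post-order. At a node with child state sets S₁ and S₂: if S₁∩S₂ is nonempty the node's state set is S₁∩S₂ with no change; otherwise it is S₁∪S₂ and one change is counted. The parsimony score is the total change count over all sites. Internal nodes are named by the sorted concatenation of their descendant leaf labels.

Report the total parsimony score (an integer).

[col 0] AW: children A:{T}, W:{G} ∪→ {G,T}; cost 1
[col 0] AWZ: children AW:{G,T}, Z:{T} ∩→ {T}; cost 0
[col 0] ARWZ: children AWZ:{T}, R:{C} ∪→ {C,T}; cost 1
[col 0] ES: children E:{G}, S:{A} ∪→ {A,G}; cost 1
[col 0] AERSWZ: children ARWZ:{C,T}, ES:{A,G} ∪→ {A,C,G,T}; cost 1
[col 0] ABERSWZ: children AERSWZ:{A,C,G,T}, B:{G} ∩→ {G}; cost 0
[col 1] AW: children A:{A}, W:{T} ∪→ {A,T}; cost 1
[col 1] AWZ: children AW:{A,T}, Z:{T} ∩→ {T}; cost 0
[col 1] ARWZ: children AWZ:{T}, R:{T} ∩→ {T}; cost 0
[col 1] ES: children E:{G}, S:{A} ∪→ {A,G}; cost 1
[col 1] AERSWZ: children ARWZ:{T}, ES:{A,G} ∪→ {A,G,T}; cost 1
[col 1] ABERSWZ: children AERSWZ:{A,G,T}, B:{G} ∩→ {G}; cost 0
[col 2] AW: children A:{A}, W:{T} ∪→ {A,T}; cost 1
[col 2] AWZ: children AW:{A,T}, Z:{A} ∩→ {A}; cost 0
[col 2] ARWZ: children AWZ:{A}, R:{G} ∪→ {A,G}; cost 1
[col 2] ES: children E:{A}, S:{A} ∩→ {A}; cost 0
[col 2] AERSWZ: children ARWZ:{A,G}, ES:{A} ∩→ {A}; cost 0
[col 2] ABERSWZ: children AERSWZ:{A}, B:{C} ∪→ {A,C}; cost 1
[col 3] AW: children A:{A}, W:{C} ∪→ {A,C}; cost 1
[col 3] AWZ: children AW:{A,C}, Z:{G} ∪→ {A,C,G}; cost 1
[col 3] ARWZ: children AWZ:{A,C,G}, R:{G} ∩→ {G}; cost 0
[col 3] ES: children E:{A}, S:{G} ∪→ {A,G}; cost 1
[col 3] AERSWZ: children ARWZ:{G}, ES:{A,G} ∩→ {G}; cost 0
[col 3] ABERSWZ: children AERSWZ:{G}, B:{C} ∪→ {C,G}; cost 1
[col 4] AW: children A:{A}, W:{G} ∪→ {A,G}; cost 1
[col 4] AWZ: children AW:{A,G}, Z:{C} ∪→ {A,C,G}; cost 1
[col 4] ARWZ: children AWZ:{A,C,G}, R:{C} ∩→ {C}; cost 0
[col 4] ES: children E:{G}, S:{A} ∪→ {A,G}; cost 1
[col 4] AERSWZ: children ARWZ:{C}, ES:{A,G} ∪→ {A,C,G}; cost 1
[col 4] ABERSWZ: children AERSWZ:{A,C,G}, B:{T} ∪→ {A,C,G,T}; cost 1
[col 5] AW: children A:{T}, W:{A} ∪→ {A,T}; cost 1
[col 5] AWZ: children AW:{A,T}, Z:{T} ∩→ {T}; cost 0
[col 5] ARWZ: children AWZ:{T}, R:{G} ∪→ {G,T}; cost 1
[col 5] ES: children E:{A}, S:{A} ∩→ {A}; cost 0
[col 5] AERSWZ: children ARWZ:{G,T}, ES:{A} ∪→ {A,G,T}; cost 1
[col 5] ABERSWZ: children AERSWZ:{A,G,T}, B:{T} ∩→ {T}; cost 0
per-site changes: [4, 3, 3, 4, 5, 3]; total = 22

22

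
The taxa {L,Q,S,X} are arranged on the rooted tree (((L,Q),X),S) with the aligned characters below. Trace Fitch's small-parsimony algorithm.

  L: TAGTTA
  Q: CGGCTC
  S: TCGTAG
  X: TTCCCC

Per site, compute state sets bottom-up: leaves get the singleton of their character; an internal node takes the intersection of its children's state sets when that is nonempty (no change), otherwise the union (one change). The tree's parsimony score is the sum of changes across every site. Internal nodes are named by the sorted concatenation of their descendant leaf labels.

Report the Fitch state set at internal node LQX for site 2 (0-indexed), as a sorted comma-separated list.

site 0, node LQ: L={T} ∪ Q={C} → {C,T} (+1)
site 0, node LQX: LQ={C,T} ∩ X={T} → {T} (+0)
site 0, node LQSX: LQX={T} ∩ S={T} → {T} (+0)
site 1, node LQ: L={A} ∪ Q={G} → {A,G} (+1)
site 1, node LQX: LQ={A,G} ∪ X={T} → {A,G,T} (+1)
site 1, node LQSX: LQX={A,G,T} ∪ S={C} → {A,C,G,T} (+1)
site 2, node LQ: L={G} ∩ Q={G} → {G} (+0)
site 2, node LQX: LQ={G} ∪ X={C} → {C,G} (+1)
site 2, node LQSX: LQX={C,G} ∩ S={G} → {G} (+0)
site 3, node LQ: L={T} ∪ Q={C} → {C,T} (+1)
site 3, node LQX: LQ={C,T} ∩ X={C} → {C} (+0)
site 3, node LQSX: LQX={C} ∪ S={T} → {C,T} (+1)
site 4, node LQ: L={T} ∩ Q={T} → {T} (+0)
site 4, node LQX: LQ={T} ∪ X={C} → {C,T} (+1)
site 4, node LQSX: LQX={C,T} ∪ S={A} → {A,C,T} (+1)
site 5, node LQ: L={A} ∪ Q={C} → {A,C} (+1)
site 5, node LQX: LQ={A,C} ∩ X={C} → {C} (+0)
site 5, node LQSX: LQX={C} ∪ S={G} → {C,G} (+1)
per-site changes: [1, 3, 1, 2, 2, 2]; total = 11

C,G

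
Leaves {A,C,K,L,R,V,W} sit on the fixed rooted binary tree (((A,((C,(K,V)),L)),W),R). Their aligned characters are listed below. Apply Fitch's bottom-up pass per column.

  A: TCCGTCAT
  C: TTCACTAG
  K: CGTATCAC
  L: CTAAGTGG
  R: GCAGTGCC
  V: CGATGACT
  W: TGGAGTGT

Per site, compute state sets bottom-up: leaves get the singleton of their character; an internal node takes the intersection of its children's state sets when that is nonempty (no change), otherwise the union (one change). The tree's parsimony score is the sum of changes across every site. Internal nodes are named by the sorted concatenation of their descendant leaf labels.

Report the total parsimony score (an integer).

29

site 0, node KV: K={C} ∩ V={C} → {C} (+0)
site 0, node CKV: C={T} ∪ KV={C} → {C,T} (+1)
site 0, node CKLV: CKV={C,T} ∩ L={C} → {C} (+0)
site 0, node ACKLV: A={T} ∪ CKLV={C} → {C,T} (+1)
site 0, node ACKLVW: ACKLV={C,T} ∩ W={T} → {T} (+0)
site 0, node ACKLRVW: ACKLVW={T} ∪ R={G} → {G,T} (+1)
site 1, node KV: K={G} ∩ V={G} → {G} (+0)
site 1, node CKV: C={T} ∪ KV={G} → {G,T} (+1)
site 1, node CKLV: CKV={G,T} ∩ L={T} → {T} (+0)
site 1, node ACKLV: A={C} ∪ CKLV={T} → {C,T} (+1)
site 1, node ACKLVW: ACKLV={C,T} ∪ W={G} → {C,G,T} (+1)
site 1, node ACKLRVW: ACKLVW={C,G,T} ∩ R={C} → {C} (+0)
site 2, node KV: K={T} ∪ V={A} → {A,T} (+1)
site 2, node CKV: C={C} ∪ KV={A,T} → {A,C,T} (+1)
site 2, node CKLV: CKV={A,C,T} ∩ L={A} → {A} (+0)
site 2, node ACKLV: A={C} ∪ CKLV={A} → {A,C} (+1)
site 2, node ACKLVW: ACKLV={A,C} ∪ W={G} → {A,C,G} (+1)
site 2, node ACKLRVW: ACKLVW={A,C,G} ∩ R={A} → {A} (+0)
site 3, node KV: K={A} ∪ V={T} → {A,T} (+1)
site 3, node CKV: C={A} ∩ KV={A,T} → {A} (+0)
site 3, node CKLV: CKV={A} ∩ L={A} → {A} (+0)
site 3, node ACKLV: A={G} ∪ CKLV={A} → {A,G} (+1)
site 3, node ACKLVW: ACKLV={A,G} ∩ W={A} → {A} (+0)
site 3, node ACKLRVW: ACKLVW={A} ∪ R={G} → {A,G} (+1)
site 4, node KV: K={T} ∪ V={G} → {G,T} (+1)
site 4, node CKV: C={C} ∪ KV={G,T} → {C,G,T} (+1)
site 4, node CKLV: CKV={C,G,T} ∩ L={G} → {G} (+0)
site 4, node ACKLV: A={T} ∪ CKLV={G} → {G,T} (+1)
site 4, node ACKLVW: ACKLV={G,T} ∩ W={G} → {G} (+0)
site 4, node ACKLRVW: ACKLVW={G} ∪ R={T} → {G,T} (+1)
site 5, node KV: K={C} ∪ V={A} → {A,C} (+1)
site 5, node CKV: C={T} ∪ KV={A,C} → {A,C,T} (+1)
site 5, node CKLV: CKV={A,C,T} ∩ L={T} → {T} (+0)
site 5, node ACKLV: A={C} ∪ CKLV={T} → {C,T} (+1)
site 5, node ACKLVW: ACKLV={C,T} ∩ W={T} → {T} (+0)
site 5, node ACKLRVW: ACKLVW={T} ∪ R={G} → {G,T} (+1)
site 6, node KV: K={A} ∪ V={C} → {A,C} (+1)
site 6, node CKV: C={A} ∩ KV={A,C} → {A} (+0)
site 6, node CKLV: CKV={A} ∪ L={G} → {A,G} (+1)
site 6, node ACKLV: A={A} ∩ CKLV={A,G} → {A} (+0)
site 6, node ACKLVW: ACKLV={A} ∪ W={G} → {A,G} (+1)
site 6, node ACKLRVW: ACKLVW={A,G} ∪ R={C} → {A,C,G} (+1)
site 7, node KV: K={C} ∪ V={T} → {C,T} (+1)
site 7, node CKV: C={G} ∪ KV={C,T} → {C,G,T} (+1)
site 7, node CKLV: CKV={C,G,T} ∩ L={G} → {G} (+0)
site 7, node ACKLV: A={T} ∪ CKLV={G} → {G,T} (+1)
site 7, node ACKLVW: ACKLV={G,T} ∩ W={T} → {T} (+0)
site 7, node ACKLRVW: ACKLVW={T} ∪ R={C} → {C,T} (+1)
per-site changes: [3, 3, 4, 3, 4, 4, 4, 4]; total = 29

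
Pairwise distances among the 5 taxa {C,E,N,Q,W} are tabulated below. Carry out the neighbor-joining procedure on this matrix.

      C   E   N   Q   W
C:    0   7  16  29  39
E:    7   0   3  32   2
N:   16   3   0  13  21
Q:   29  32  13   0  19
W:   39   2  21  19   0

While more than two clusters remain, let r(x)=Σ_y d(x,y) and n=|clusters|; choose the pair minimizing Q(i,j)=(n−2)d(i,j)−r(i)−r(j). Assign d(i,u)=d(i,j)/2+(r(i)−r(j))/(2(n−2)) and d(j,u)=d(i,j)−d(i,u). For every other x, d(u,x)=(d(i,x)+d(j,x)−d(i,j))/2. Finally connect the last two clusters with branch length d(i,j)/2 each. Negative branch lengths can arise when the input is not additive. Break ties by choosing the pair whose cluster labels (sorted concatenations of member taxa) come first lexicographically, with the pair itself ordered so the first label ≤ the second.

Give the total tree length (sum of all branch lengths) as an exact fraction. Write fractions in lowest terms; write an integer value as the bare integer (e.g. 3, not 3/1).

1. join E+W (d=2, Q=-119) ⇒ EW; edges |E|=-31/6, |W|=43/6
  updated: d(C,EW)=22, d(EW,N)=11, d(EW,Q)=49/2
2. join C+EW (d=22, Q=-161/2) ⇒ CEW; edges |C|=107/8, |EW|=69/8
  updated: d(CEW,N)=5/2, d(CEW,Q)=63/4
3. join CEW+N (d=5/2, Q=-125/4) ⇒ CENW; edges |CEW|=21/8, |N|=-1/8
  updated: d(CENW,Q)=105/8
4. join CENW+Q (d=105/8) ⇒ CENQW; edges |CENW|=105/16, |Q|=105/16
final tree: (((C:107/8,(E:-31/6,W:43/6):69/8):21/8,N:-1/8):105/16,Q:105/16)
total length: 317/8

317/8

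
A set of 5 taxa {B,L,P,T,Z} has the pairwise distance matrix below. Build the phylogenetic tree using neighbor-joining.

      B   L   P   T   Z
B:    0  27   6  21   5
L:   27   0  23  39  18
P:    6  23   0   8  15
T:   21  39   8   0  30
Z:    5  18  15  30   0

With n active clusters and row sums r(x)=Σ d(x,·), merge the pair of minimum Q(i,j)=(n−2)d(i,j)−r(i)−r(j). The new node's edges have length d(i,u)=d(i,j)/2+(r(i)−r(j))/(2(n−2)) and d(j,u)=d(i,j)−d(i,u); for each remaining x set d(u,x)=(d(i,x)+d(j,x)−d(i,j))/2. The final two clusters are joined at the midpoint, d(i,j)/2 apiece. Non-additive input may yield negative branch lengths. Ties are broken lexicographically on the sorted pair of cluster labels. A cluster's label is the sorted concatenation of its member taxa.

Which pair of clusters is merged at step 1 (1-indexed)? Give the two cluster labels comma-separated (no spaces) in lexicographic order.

iteration 1: select P,T (d=8, Q=-126); attach at lengths (-11/3, 35/3); label the merged cluster PT
  updated: d(B,PT)=19/2, d(L,PT)=27, d(PT,Z)=37/2
iteration 2: select B,PT (d=19/2, Q=-155/2); attach at lengths (11/8, 65/8); label the merged cluster BPT
  updated: d(BPT,L)=89/4, d(BPT,Z)=7
iteration 3: select BPT,L (d=89/4, Q=-189/4); attach at lengths (45/8, 133/8); label the merged cluster BLPT
  updated: d(BLPT,Z)=11/8
iteration 4: select BLPT,Z (d=11/8); attach at lengths (11/16, 11/16); label the merged cluster BLPTZ
final tree: (((B:11/8,(P:-11/3,T:35/3):65/8):45/8,L:133/8):11/16,Z:11/16)
total length: 329/8

P,T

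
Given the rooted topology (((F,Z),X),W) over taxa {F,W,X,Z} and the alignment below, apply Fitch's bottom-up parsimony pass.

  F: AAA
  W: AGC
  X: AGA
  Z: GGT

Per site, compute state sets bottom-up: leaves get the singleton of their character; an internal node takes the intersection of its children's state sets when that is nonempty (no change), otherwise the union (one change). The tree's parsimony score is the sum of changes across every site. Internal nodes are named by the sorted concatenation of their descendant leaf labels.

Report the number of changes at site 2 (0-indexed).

2

[col 0] FZ: children F:{A}, Z:{G} ∪→ {A,G}; cost 1
[col 0] FXZ: children FZ:{A,G}, X:{A} ∩→ {A}; cost 0
[col 0] FWXZ: children FXZ:{A}, W:{A} ∩→ {A}; cost 0
[col 1] FZ: children F:{A}, Z:{G} ∪→ {A,G}; cost 1
[col 1] FXZ: children FZ:{A,G}, X:{G} ∩→ {G}; cost 0
[col 1] FWXZ: children FXZ:{G}, W:{G} ∩→ {G}; cost 0
[col 2] FZ: children F:{A}, Z:{T} ∪→ {A,T}; cost 1
[col 2] FXZ: children FZ:{A,T}, X:{A} ∩→ {A}; cost 0
[col 2] FWXZ: children FXZ:{A}, W:{C} ∪→ {A,C}; cost 1
per-site changes: [1, 1, 2]; total = 4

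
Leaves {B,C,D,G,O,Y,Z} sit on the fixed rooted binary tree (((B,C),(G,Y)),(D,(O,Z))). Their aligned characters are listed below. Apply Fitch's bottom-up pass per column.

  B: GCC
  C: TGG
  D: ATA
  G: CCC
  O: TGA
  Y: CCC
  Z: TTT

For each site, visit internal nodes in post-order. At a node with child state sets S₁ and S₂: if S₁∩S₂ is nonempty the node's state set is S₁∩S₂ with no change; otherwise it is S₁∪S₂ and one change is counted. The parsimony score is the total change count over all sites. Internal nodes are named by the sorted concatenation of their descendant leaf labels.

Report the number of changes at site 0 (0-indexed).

3

site 0, node BC: B={G} ∪ C={T} → {G,T} (+1)
site 0, node GY: G={C} ∩ Y={C} → {C} (+0)
site 0, node BCGY: BC={G,T} ∪ GY={C} → {C,G,T} (+1)
site 0, node OZ: O={T} ∩ Z={T} → {T} (+0)
site 0, node DOZ: D={A} ∪ OZ={T} → {A,T} (+1)
site 0, node BCDGOYZ: BCGY={C,G,T} ∩ DOZ={A,T} → {T} (+0)
site 1, node BC: B={C} ∪ C={G} → {C,G} (+1)
site 1, node GY: G={C} ∩ Y={C} → {C} (+0)
site 1, node BCGY: BC={C,G} ∩ GY={C} → {C} (+0)
site 1, node OZ: O={G} ∪ Z={T} → {G,T} (+1)
site 1, node DOZ: D={T} ∩ OZ={G,T} → {T} (+0)
site 1, node BCDGOYZ: BCGY={C} ∪ DOZ={T} → {C,T} (+1)
site 2, node BC: B={C} ∪ C={G} → {C,G} (+1)
site 2, node GY: G={C} ∩ Y={C} → {C} (+0)
site 2, node BCGY: BC={C,G} ∩ GY={C} → {C} (+0)
site 2, node OZ: O={A} ∪ Z={T} → {A,T} (+1)
site 2, node DOZ: D={A} ∩ OZ={A,T} → {A} (+0)
site 2, node BCDGOYZ: BCGY={C} ∪ DOZ={A} → {A,C} (+1)
per-site changes: [3, 3, 3]; total = 9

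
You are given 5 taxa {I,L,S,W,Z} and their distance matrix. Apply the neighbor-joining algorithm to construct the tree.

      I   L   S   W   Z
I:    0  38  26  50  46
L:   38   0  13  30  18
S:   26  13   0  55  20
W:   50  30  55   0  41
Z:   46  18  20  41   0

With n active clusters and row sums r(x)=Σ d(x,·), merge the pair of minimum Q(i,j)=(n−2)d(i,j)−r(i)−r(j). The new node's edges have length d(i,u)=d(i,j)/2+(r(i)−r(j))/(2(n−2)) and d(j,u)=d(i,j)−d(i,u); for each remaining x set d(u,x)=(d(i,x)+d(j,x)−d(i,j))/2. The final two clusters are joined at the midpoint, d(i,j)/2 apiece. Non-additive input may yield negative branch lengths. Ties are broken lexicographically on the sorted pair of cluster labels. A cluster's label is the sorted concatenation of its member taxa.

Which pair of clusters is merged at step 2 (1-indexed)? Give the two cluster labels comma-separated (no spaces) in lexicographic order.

step 1: merge (I,S) at d=26, Q=-196; branch lengths I→62/3, S→16/3; new cluster IS
  updated: d(IS,L)=25/2, d(IS,W)=79/2, d(IS,Z)=20
step 2: merge (IS,Z) at d=20, Q=-111; branch lengths IS→33/4, Z→47/4; new cluster ISZ
  updated: d(ISZ,L)=21/4, d(ISZ,W)=121/4
step 3: merge (ISZ,L) at d=21/4, Q=-131/2; branch lengths ISZ→11/4, L→5/2; new cluster ILSZ
  updated: d(ILSZ,W)=55/2
step 4: merge (ILSZ,W) at d=55/2; branch lengths ILSZ→55/4, W→55/4; new cluster ILSWZ
final tree: ((((I:62/3,S:16/3):33/4,Z:47/4):11/4,L:5/2):55/4,W:55/4)
total length: 315/4

IS,Z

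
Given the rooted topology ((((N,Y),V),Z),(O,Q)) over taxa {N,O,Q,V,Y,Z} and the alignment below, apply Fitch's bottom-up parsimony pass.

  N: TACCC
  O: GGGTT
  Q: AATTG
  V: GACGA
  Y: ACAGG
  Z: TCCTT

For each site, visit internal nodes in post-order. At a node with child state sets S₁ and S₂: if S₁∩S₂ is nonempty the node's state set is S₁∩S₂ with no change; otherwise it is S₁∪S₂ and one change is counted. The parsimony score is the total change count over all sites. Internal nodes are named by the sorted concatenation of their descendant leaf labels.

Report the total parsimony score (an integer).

16

NY@0: {T} ∪ {A} = {A,T} (union, +1)
NVY@0: {A,T} ∪ {G} = {A,G,T} (union, +1)
NVYZ@0: {A,G,T} ∩ {T} = {T} (intersection, +0)
OQ@0: {G} ∪ {A} = {A,G} (union, +1)
NOQVYZ@0: {T} ∪ {A,G} = {A,G,T} (union, +1)
NY@1: {A} ∪ {C} = {A,C} (union, +1)
NVY@1: {A,C} ∩ {A} = {A} (intersection, +0)
NVYZ@1: {A} ∪ {C} = {A,C} (union, +1)
OQ@1: {G} ∪ {A} = {A,G} (union, +1)
NOQVYZ@1: {A,C} ∩ {A,G} = {A} (intersection, +0)
NY@2: {C} ∪ {A} = {A,C} (union, +1)
NVY@2: {A,C} ∩ {C} = {C} (intersection, +0)
NVYZ@2: {C} ∩ {C} = {C} (intersection, +0)
OQ@2: {G} ∪ {T} = {G,T} (union, +1)
NOQVYZ@2: {C} ∪ {G,T} = {C,G,T} (union, +1)
NY@3: {C} ∪ {G} = {C,G} (union, +1)
NVY@3: {C,G} ∩ {G} = {G} (intersection, +0)
NVYZ@3: {G} ∪ {T} = {G,T} (union, +1)
OQ@3: {T} ∩ {T} = {T} (intersection, +0)
NOQVYZ@3: {G,T} ∩ {T} = {T} (intersection, +0)
NY@4: {C} ∪ {G} = {C,G} (union, +1)
NVY@4: {C,G} ∪ {A} = {A,C,G} (union, +1)
NVYZ@4: {A,C,G} ∪ {T} = {A,C,G,T} (union, +1)
OQ@4: {T} ∪ {G} = {G,T} (union, +1)
NOQVYZ@4: {A,C,G,T} ∩ {G,T} = {G,T} (intersection, +0)
per-site changes: [4, 3, 3, 2, 4]; total = 16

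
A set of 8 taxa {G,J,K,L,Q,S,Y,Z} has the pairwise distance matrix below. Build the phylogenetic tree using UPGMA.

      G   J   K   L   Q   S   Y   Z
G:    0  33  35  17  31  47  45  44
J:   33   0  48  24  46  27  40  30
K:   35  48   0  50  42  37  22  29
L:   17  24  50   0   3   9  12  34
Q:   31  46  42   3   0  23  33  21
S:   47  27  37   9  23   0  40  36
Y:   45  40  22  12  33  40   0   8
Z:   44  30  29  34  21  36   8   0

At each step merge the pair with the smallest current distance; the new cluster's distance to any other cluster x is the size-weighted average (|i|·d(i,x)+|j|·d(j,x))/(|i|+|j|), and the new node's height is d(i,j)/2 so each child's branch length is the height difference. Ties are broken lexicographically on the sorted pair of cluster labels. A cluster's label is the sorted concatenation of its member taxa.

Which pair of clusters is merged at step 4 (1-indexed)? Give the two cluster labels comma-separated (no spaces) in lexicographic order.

iteration 1: select L,Q (d=3); attach at lengths (3/2, 3/2); label the merged cluster LQ
  updated: d(G,LQ)=24, d(J,LQ)=35, d(K,LQ)=46, d(LQ,S)=16, d(LQ,Y)=45/2, d(LQ,Z)=55/2
iteration 2: select Y,Z (d=8); attach at lengths (4, 4); label the merged cluster YZ
  updated: d(G,YZ)=89/2, d(J,YZ)=35, d(K,YZ)=51/2, d(LQ,YZ)=25, d(S,YZ)=38
iteration 3: select LQ,S (d=16); attach at lengths (13/2, 8); label the merged cluster LQS
  updated: d(G,LQS)=95/3, d(J,LQS)=97/3, d(K,LQS)=43, d(LQS,YZ)=88/3
iteration 4: select K,YZ (d=51/2); attach at lengths (51/4, 35/4); label the merged cluster KYZ
  updated: d(G,KYZ)=124/3, d(J,KYZ)=118/3, d(KYZ,LQS)=305/9
iteration 5: select G,LQS (d=95/3); attach at lengths (95/6, 47/6); label the merged cluster GLQS
  updated: d(GLQS,J)=65/2, d(GLQS,KYZ)=143/4
iteration 6: select GLQS,J (d=65/2); attach at lengths (5/12, 65/4); label the merged cluster GJLQS
  updated: d(GJLQS,KYZ)=547/15
iteration 7: select GJLQS,KYZ (d=547/15); attach at lengths (119/60, 329/60); label the merged cluster GJKLQSYZ
final tree: (((G:95/6,((L:3/2,Q:3/2):13/2,S:8):47/6):5/12,J:65/4):119/60,(K:51/4,(Y:4,Z:4):35/4):329/60)
total length: 474/5

K,YZ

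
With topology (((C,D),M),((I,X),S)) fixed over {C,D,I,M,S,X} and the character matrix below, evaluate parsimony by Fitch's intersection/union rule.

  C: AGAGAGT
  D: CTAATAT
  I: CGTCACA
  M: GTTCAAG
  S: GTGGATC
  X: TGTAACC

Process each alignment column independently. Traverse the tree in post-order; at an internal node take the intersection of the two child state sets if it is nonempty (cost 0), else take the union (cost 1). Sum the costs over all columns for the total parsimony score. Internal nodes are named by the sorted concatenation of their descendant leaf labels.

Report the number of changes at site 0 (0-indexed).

4

CD@0: {A} ∪ {C} = {A,C} (union, +1)
CDM@0: {A,C} ∪ {G} = {A,C,G} (union, +1)
IX@0: {C} ∪ {T} = {C,T} (union, +1)
ISX@0: {C,T} ∪ {G} = {C,G,T} (union, +1)
CDIMSX@0: {A,C,G} ∩ {C,G,T} = {C,G} (intersection, +0)
CD@1: {G} ∪ {T} = {G,T} (union, +1)
CDM@1: {G,T} ∩ {T} = {T} (intersection, +0)
IX@1: {G} ∩ {G} = {G} (intersection, +0)
ISX@1: {G} ∪ {T} = {G,T} (union, +1)
CDIMSX@1: {T} ∩ {G,T} = {T} (intersection, +0)
CD@2: {A} ∩ {A} = {A} (intersection, +0)
CDM@2: {A} ∪ {T} = {A,T} (union, +1)
IX@2: {T} ∩ {T} = {T} (intersection, +0)
ISX@2: {T} ∪ {G} = {G,T} (union, +1)
CDIMSX@2: {A,T} ∩ {G,T} = {T} (intersection, +0)
CD@3: {G} ∪ {A} = {A,G} (union, +1)
CDM@3: {A,G} ∪ {C} = {A,C,G} (union, +1)
IX@3: {C} ∪ {A} = {A,C} (union, +1)
ISX@3: {A,C} ∪ {G} = {A,C,G} (union, +1)
CDIMSX@3: {A,C,G} ∩ {A,C,G} = {A,C,G} (intersection, +0)
CD@4: {A} ∪ {T} = {A,T} (union, +1)
CDM@4: {A,T} ∩ {A} = {A} (intersection, +0)
IX@4: {A} ∩ {A} = {A} (intersection, +0)
ISX@4: {A} ∩ {A} = {A} (intersection, +0)
CDIMSX@4: {A} ∩ {A} = {A} (intersection, +0)
CD@5: {G} ∪ {A} = {A,G} (union, +1)
CDM@5: {A,G} ∩ {A} = {A} (intersection, +0)
IX@5: {C} ∩ {C} = {C} (intersection, +0)
ISX@5: {C} ∪ {T} = {C,T} (union, +1)
CDIMSX@5: {A} ∪ {C,T} = {A,C,T} (union, +1)
CD@6: {T} ∩ {T} = {T} (intersection, +0)
CDM@6: {T} ∪ {G} = {G,T} (union, +1)
IX@6: {A} ∪ {C} = {A,C} (union, +1)
ISX@6: {A,C} ∩ {C} = {C} (intersection, +0)
CDIMSX@6: {G,T} ∪ {C} = {C,G,T} (union, +1)
per-site changes: [4, 2, 2, 4, 1, 3, 3]; total = 19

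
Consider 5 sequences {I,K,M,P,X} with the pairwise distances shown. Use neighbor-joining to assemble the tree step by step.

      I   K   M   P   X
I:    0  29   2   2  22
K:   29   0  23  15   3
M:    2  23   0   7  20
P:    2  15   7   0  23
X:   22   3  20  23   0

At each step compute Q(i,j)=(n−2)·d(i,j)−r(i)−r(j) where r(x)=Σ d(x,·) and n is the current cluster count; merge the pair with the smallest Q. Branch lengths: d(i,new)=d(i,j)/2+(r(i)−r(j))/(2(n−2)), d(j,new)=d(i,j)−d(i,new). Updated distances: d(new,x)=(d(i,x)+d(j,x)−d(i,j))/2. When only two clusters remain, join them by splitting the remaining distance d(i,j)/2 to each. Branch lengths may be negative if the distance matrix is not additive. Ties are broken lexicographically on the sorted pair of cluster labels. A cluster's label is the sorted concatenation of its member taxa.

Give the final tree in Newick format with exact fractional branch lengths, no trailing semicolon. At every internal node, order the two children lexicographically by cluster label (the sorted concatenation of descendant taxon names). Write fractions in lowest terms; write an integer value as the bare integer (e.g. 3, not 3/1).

iteration 1: select K,X (d=3, Q=-129); attach at lengths (11/6, 7/6); label the merged cluster KX
  updated: d(I,KX)=24, d(KX,M)=20, d(KX,P)=35/2
iteration 2: select I,M (d=2, Q=-53); attach at lengths (3/4, 5/4); label the merged cluster IM
  updated: d(IM,KX)=21, d(IM,P)=7/2
iteration 3: select IM,KX (d=21, Q=-42); attach at lengths (7/2, 35/2); label the merged cluster IKMX
  updated: d(IKMX,P)=0
iteration 4: select IKMX,P (d=0); attach at lengths (0, 0); label the merged cluster IKMPX
final tree: (((I:3/4,M:5/4):7/2,(K:11/6,X:7/6):35/2):0,P:0)
total length: 26

(((I:3/4,M:5/4):7/2,(K:11/6,X:7/6):35/2):0,P:0)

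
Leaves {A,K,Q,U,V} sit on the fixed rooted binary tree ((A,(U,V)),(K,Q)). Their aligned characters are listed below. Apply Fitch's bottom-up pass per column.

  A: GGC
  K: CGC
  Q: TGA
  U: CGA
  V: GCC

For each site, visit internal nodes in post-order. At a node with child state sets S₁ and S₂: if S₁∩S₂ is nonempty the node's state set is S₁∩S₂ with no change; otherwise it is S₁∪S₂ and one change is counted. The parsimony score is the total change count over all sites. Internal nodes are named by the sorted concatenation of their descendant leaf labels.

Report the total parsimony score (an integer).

site 0, node UV: U={C} ∪ V={G} → {C,G} (+1)
site 0, node AUV: A={G} ∩ UV={C,G} → {G} (+0)
site 0, node KQ: K={C} ∪ Q={T} → {C,T} (+1)
site 0, node AKQUV: AUV={G} ∪ KQ={C,T} → {C,G,T} (+1)
site 1, node UV: U={G} ∪ V={C} → {C,G} (+1)
site 1, node AUV: A={G} ∩ UV={C,G} → {G} (+0)
site 1, node KQ: K={G} ∩ Q={G} → {G} (+0)
site 1, node AKQUV: AUV={G} ∩ KQ={G} → {G} (+0)
site 2, node UV: U={A} ∪ V={C} → {A,C} (+1)
site 2, node AUV: A={C} ∩ UV={A,C} → {C} (+0)
site 2, node KQ: K={C} ∪ Q={A} → {A,C} (+1)
site 2, node AKQUV: AUV={C} ∩ KQ={A,C} → {C} (+0)
per-site changes: [3, 1, 2]; total = 6

6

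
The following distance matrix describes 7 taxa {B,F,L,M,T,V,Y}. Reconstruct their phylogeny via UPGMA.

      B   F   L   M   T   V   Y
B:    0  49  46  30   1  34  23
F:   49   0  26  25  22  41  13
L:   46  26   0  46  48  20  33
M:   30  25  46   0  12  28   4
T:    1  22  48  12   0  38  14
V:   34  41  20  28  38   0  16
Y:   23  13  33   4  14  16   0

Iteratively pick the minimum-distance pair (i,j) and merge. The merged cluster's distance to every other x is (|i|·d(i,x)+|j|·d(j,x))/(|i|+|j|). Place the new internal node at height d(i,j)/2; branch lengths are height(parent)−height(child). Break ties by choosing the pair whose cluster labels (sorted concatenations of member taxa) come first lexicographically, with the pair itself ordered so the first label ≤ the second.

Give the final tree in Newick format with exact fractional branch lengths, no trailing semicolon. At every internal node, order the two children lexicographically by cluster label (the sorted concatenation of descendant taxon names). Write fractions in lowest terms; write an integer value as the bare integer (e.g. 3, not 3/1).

(((B:1/2,T:1/2):12,(F:19/2,(M:2,Y:2):15/2):3):53/10,(L:10,V:10):39/5)

1. join B+T (d=1) ⇒ BT; edges |B|=1/2, |T|=1/2
  updated: d(BT,F)=71/2, d(BT,L)=47, d(BT,M)=21, d(BT,V)=36, d(BT,Y)=37/2
2. join M+Y (d=4) ⇒ MY; edges |M|=2, |Y|=2
  updated: d(BT,MY)=79/4, d(F,MY)=19, d(L,MY)=79/2, d(MY,V)=22
3. join F+MY (d=19) ⇒ FMY; edges |F|=19/2, |MY|=15/2
  updated: d(BT,FMY)=25, d(FMY,L)=35, d(FMY,V)=85/3
4. join L+V (d=20) ⇒ LV; edges |L|=10, |V|=10
  updated: d(BT,LV)=83/2, d(FMY,LV)=95/3
5. join BT+FMY (d=25) ⇒ BFMTY; edges |BT|=12, |FMY|=3
  updated: d(BFMTY,LV)=178/5
6. join BFMTY+LV (d=178/5) ⇒ BFLMTVY; edges |BFMTY|=53/10, |LV|=39/5
final tree: (((B:1/2,T:1/2):12,(F:19/2,(M:2,Y:2):15/2):3):53/10,(L:10,V:10):39/5)
total length: 701/10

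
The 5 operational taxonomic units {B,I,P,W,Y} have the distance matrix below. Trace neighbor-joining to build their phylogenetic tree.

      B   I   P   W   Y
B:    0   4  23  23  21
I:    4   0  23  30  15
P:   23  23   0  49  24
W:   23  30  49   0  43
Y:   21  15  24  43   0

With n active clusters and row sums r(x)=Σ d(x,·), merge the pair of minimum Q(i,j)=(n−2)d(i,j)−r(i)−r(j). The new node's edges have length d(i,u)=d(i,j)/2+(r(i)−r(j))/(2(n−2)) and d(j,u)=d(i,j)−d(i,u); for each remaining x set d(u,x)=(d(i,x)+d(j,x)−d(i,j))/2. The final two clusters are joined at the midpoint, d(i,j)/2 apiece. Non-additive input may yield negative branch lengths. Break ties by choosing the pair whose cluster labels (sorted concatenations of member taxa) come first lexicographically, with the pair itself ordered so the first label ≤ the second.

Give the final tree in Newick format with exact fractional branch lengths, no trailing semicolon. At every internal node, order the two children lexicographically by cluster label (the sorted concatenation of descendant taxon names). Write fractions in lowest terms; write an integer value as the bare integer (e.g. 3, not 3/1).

step 1: merge (P,Y) at d=24, Q=-150; branch lengths P→44/3, Y→28/3; new cluster PY
  updated: d(B,PY)=10, d(I,PY)=7, d(PY,W)=34
step 2: merge (B,W) at d=23, Q=-78; branch lengths B→-1, W→24; new cluster BW
  updated: d(BW,I)=11/2, d(BW,PY)=21/2
step 3: merge (BW,I) at d=11/2, Q=-23; branch lengths BW→9/2, I→1; new cluster BIW
  updated: d(BIW,PY)=6
step 4: merge (BIW,PY) at d=6; branch lengths BIW→3, PY→3; new cluster BIPWY
final tree: (((B:-1,W:24):9/2,I:1):3,(P:44/3,Y:28/3):3)
total length: 117/2

(((B:-1,W:24):9/2,I:1):3,(P:44/3,Y:28/3):3)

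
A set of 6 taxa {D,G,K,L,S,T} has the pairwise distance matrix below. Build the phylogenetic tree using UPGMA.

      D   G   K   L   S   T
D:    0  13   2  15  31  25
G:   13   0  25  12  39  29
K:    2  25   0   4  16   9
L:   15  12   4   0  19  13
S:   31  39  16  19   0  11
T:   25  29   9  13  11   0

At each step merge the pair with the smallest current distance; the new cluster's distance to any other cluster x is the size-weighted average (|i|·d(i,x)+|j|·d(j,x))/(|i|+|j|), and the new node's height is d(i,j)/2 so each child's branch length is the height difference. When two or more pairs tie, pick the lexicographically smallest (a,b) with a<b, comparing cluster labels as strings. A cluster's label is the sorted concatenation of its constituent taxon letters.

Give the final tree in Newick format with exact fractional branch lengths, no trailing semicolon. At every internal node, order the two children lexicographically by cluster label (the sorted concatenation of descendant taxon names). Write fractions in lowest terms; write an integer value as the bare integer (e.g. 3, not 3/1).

1. join D+K (d=2) ⇒ DK; edges |D|=1, |K|=1
  updated: d(DK,G)=19, d(DK,L)=19/2, d(DK,S)=47/2, d(DK,T)=17
2. join DK+L (d=19/2) ⇒ DKL; edges |DK|=15/4, |L|=19/4
  updated: d(DKL,G)=50/3, d(DKL,S)=22, d(DKL,T)=47/3
3. join S+T (d=11) ⇒ ST; edges |S|=11/2, |T|=11/2
  updated: d(DKL,ST)=113/6, d(G,ST)=34
4. join DKL+G (d=50/3) ⇒ DGKL; edges |DKL|=43/12, |G|=25/3
  updated: d(DGKL,ST)=181/8
5. join DGKL+ST (d=181/8) ⇒ DGKLST; edges |DGKL|=143/48, |ST|=93/16
final tree: ((((D:1,K:1):15/4,L:19/4):43/12,G:25/3):143/48,(S:11/2,T:11/2):93/16)
total length: 1013/24

((((D:1,K:1):15/4,L:19/4):43/12,G:25/3):143/48,(S:11/2,T:11/2):93/16)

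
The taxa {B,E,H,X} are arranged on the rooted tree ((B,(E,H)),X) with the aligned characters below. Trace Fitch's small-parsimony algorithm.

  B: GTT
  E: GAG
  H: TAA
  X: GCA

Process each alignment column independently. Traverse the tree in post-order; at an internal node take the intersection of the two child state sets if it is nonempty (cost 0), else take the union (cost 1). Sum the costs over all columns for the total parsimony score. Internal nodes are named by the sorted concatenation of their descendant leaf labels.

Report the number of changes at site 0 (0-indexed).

EH@0: {G} ∪ {T} = {G,T} (union, +1)
BEH@0: {G} ∩ {G,T} = {G} (intersection, +0)
BEHX@0: {G} ∩ {G} = {G} (intersection, +0)
EH@1: {A} ∩ {A} = {A} (intersection, +0)
BEH@1: {T} ∪ {A} = {A,T} (union, +1)
BEHX@1: {A,T} ∪ {C} = {A,C,T} (union, +1)
EH@2: {G} ∪ {A} = {A,G} (union, +1)
BEH@2: {T} ∪ {A,G} = {A,G,T} (union, +1)
BEHX@2: {A,G,T} ∩ {A} = {A} (intersection, +0)
per-site changes: [1, 2, 2]; total = 5

1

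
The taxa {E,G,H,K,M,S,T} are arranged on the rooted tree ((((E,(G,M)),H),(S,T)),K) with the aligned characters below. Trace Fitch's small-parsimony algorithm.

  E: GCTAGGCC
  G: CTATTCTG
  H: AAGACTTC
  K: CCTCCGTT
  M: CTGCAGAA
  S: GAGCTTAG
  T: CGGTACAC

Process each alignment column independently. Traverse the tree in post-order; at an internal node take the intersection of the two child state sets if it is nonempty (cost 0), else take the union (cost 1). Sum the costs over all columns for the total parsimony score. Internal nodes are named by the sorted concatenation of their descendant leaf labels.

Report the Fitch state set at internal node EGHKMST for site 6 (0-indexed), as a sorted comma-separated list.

GM@0: {C} ∩ {C} = {C} (intersection, +0)
EGM@0: {G} ∪ {C} = {C,G} (union, +1)
EGHM@0: {C,G} ∪ {A} = {A,C,G} (union, +1)
ST@0: {G} ∪ {C} = {C,G} (union, +1)
EGHMST@0: {A,C,G} ∩ {C,G} = {C,G} (intersection, +0)
EGHKMST@0: {C,G} ∩ {C} = {C} (intersection, +0)
GM@1: {T} ∩ {T} = {T} (intersection, +0)
EGM@1: {C} ∪ {T} = {C,T} (union, +1)
EGHM@1: {C,T} ∪ {A} = {A,C,T} (union, +1)
ST@1: {A} ∪ {G} = {A,G} (union, +1)
EGHMST@1: {A,C,T} ∩ {A,G} = {A} (intersection, +0)
EGHKMST@1: {A} ∪ {C} = {A,C} (union, +1)
GM@2: {A} ∪ {G} = {A,G} (union, +1)
EGM@2: {T} ∪ {A,G} = {A,G,T} (union, +1)
EGHM@2: {A,G,T} ∩ {G} = {G} (intersection, +0)
ST@2: {G} ∩ {G} = {G} (intersection, +0)
EGHMST@2: {G} ∩ {G} = {G} (intersection, +0)
EGHKMST@2: {G} ∪ {T} = {G,T} (union, +1)
GM@3: {T} ∪ {C} = {C,T} (union, +1)
EGM@3: {A} ∪ {C,T} = {A,C,T} (union, +1)
EGHM@3: {A,C,T} ∩ {A} = {A} (intersection, +0)
ST@3: {C} ∪ {T} = {C,T} (union, +1)
EGHMST@3: {A} ∪ {C,T} = {A,C,T} (union, +1)
EGHKMST@3: {A,C,T} ∩ {C} = {C} (intersection, +0)
GM@4: {T} ∪ {A} = {A,T} (union, +1)
EGM@4: {G} ∪ {A,T} = {A,G,T} (union, +1)
EGHM@4: {A,G,T} ∪ {C} = {A,C,G,T} (union, +1)
ST@4: {T} ∪ {A} = {A,T} (union, +1)
EGHMST@4: {A,C,G,T} ∩ {A,T} = {A,T} (intersection, +0)
EGHKMST@4: {A,T} ∪ {C} = {A,C,T} (union, +1)
GM@5: {C} ∪ {G} = {C,G} (union, +1)
EGM@5: {G} ∩ {C,G} = {G} (intersection, +0)
EGHM@5: {G} ∪ {T} = {G,T} (union, +1)
ST@5: {T} ∪ {C} = {C,T} (union, +1)
EGHMST@5: {G,T} ∩ {C,T} = {T} (intersection, +0)
EGHKMST@5: {T} ∪ {G} = {G,T} (union, +1)
GM@6: {T} ∪ {A} = {A,T} (union, +1)
EGM@6: {C} ∪ {A,T} = {A,C,T} (union, +1)
EGHM@6: {A,C,T} ∩ {T} = {T} (intersection, +0)
ST@6: {A} ∩ {A} = {A} (intersection, +0)
EGHMST@6: {T} ∪ {A} = {A,T} (union, +1)
EGHKMST@6: {A,T} ∩ {T} = {T} (intersection, +0)
GM@7: {G} ∪ {A} = {A,G} (union, +1)
EGM@7: {C} ∪ {A,G} = {A,C,G} (union, +1)
EGHM@7: {A,C,G} ∩ {C} = {C} (intersection, +0)
ST@7: {G} ∪ {C} = {C,G} (union, +1)
EGHMST@7: {C} ∩ {C,G} = {C} (intersection, +0)
EGHKMST@7: {C} ∪ {T} = {C,T} (union, +1)
per-site changes: [3, 4, 3, 4, 5, 4, 3, 4]; total = 30

T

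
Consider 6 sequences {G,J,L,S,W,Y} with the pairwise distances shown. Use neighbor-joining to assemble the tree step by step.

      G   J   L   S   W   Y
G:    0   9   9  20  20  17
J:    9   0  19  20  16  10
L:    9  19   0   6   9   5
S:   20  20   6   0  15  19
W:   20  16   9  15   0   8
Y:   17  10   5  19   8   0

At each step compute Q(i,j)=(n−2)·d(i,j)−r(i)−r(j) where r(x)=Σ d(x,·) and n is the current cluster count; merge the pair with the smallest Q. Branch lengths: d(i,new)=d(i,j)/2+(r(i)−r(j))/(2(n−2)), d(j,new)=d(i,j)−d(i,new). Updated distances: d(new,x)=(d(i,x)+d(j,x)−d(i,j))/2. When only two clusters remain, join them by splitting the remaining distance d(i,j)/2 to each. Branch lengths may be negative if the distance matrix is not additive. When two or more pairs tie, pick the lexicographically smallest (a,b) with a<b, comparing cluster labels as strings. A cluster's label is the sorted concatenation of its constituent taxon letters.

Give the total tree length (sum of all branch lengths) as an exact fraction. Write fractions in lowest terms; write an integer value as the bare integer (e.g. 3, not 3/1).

iteration 1: select G,J (d=9, Q=-113); attach at lengths (37/8, 35/8); label the merged cluster GJ
  updated: d(GJ,L)=19/2, d(GJ,S)=31/2, d(GJ,W)=27/2, d(GJ,Y)=9
iteration 2: select L,S (d=6, Q=-67); attach at lengths (-4/3, 22/3); label the merged cluster LS
  updated: d(GJ,LS)=19/2, d(LS,W)=9, d(LS,Y)=9
iteration 3: select GJ,LS (d=19/2, Q=-81/2); attach at lengths (47/8, 29/8); label the merged cluster GJLS
  updated: d(GJLS,W)=13/2, d(GJLS,Y)=17/4
iteration 4: select GJLS,W (d=13/2, Q=-75/4); attach at lengths (11/8, 41/8); label the merged cluster GJLSW
  updated: d(GJLSW,Y)=23/8
iteration 5: select GJLSW,Y (d=23/8); attach at lengths (23/16, 23/16); label the merged cluster GJLSWY
final tree: ((((G:37/8,J:35/8):47/8,(L:-4/3,S:22/3):29/8):11/8,W:41/8):23/16,Y:23/16)
total length: 271/8

271/8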